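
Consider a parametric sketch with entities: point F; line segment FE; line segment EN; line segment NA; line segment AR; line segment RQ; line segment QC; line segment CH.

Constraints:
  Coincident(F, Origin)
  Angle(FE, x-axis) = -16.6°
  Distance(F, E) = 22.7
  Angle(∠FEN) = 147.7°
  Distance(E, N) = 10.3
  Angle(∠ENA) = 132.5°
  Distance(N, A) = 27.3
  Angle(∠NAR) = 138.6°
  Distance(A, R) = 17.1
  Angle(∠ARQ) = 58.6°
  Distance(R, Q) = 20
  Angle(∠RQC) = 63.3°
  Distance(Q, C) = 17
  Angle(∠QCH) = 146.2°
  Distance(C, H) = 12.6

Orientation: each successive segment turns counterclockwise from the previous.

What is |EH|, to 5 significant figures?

42.667

∠RQC = 63.3° gives QC at -17.300° from the x-axis; with |QC| = 17.0, C = (42.006, 17.775). ∠QCH = 146.2° gives CH at 16.500° from the x-axis; with |CH| = 12.6, H = (54.087, 21.354). Then |EH| = |H − E| = 42.667.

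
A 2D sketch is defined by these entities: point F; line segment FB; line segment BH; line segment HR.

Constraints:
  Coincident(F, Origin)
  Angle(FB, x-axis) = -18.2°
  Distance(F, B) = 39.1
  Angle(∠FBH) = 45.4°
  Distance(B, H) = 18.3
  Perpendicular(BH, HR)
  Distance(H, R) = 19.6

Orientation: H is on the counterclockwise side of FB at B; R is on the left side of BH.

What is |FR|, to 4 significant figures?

12.32

F is at the origin; FB runs at -18.2° with length 39.1, so B = 39.1·(cos -18.2°, sin -18.2°) = (37.14, -12.21). ∠FBH = 45.4°, so BH runs at -18.2° + (180° − 45.4°) = 116.4° from the x-axis; with |BH| = 18.3, H = B + 18.3·(cos 116.4°, sin 116.4°) = (29.01, 4.179). The perpendicularity gives HR at right angles to BH; with |HR| = 19.6 on the left of BH, R = H + 19.6·(-0.8957, -0.4446) = (11.45, -4.536). Then |FR| = |R − F| = 12.32.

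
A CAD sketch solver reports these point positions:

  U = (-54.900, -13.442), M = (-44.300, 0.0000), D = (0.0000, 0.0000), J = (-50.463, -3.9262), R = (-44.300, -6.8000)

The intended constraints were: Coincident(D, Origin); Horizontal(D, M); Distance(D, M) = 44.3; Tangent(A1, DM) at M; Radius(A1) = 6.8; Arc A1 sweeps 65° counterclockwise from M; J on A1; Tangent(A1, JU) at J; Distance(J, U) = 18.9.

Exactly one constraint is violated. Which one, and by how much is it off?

Distance(J, U) = 18.9 — off by 8.40.

D = (0.00, 0.00) ✓; D.y = 0.00, M.y = 0.00 ✓; |DM| = 44.30 ✓; ∠(RM, MD) = 90.00° ✓; |RM| = 6.800 ✓; bearing(R→J) − bearing(R→M) = 65.00° ✓; |RJ| = 6.800 ✓; ∠(RJ, JU) = 90.00° ✓; |JU| = 10.50 ✗.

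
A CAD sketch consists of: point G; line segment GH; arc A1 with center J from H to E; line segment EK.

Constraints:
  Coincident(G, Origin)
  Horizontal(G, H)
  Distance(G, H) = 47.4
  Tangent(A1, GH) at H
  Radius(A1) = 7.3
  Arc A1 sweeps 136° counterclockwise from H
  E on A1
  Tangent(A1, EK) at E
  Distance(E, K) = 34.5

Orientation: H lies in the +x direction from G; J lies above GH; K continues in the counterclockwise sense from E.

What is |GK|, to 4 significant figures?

45.81

G is at the origin; G and H share the same y with |GH| = 47.4 and H on the +x side, so H = (47.40, 0.000). Since A1 is tangent to GH there, JH ⟂ GH, so J = H + (0, 7.3) = (47.40, 7.300). On A1, H sits at bearing -90° from J; a 136° counterclockwise sweep puts E at bearing 46°, so E = J + 7.3·(cos 46°, sin 46°) = (52.47, 12.55). Since A1 is tangent to EK there, JE ⟂ EK, so EK runs along (−sin 46°, cos 46°); with |EK| = 34.5, K = (27.65, 36.52). Then |GK| = |K − G| = 45.81.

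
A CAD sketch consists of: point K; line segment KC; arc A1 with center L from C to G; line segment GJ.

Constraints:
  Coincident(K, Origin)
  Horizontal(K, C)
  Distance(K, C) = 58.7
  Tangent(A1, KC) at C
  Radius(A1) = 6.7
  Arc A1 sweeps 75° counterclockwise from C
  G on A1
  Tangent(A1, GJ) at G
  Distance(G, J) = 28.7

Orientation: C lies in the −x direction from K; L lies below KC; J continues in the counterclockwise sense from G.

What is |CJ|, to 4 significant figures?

35.52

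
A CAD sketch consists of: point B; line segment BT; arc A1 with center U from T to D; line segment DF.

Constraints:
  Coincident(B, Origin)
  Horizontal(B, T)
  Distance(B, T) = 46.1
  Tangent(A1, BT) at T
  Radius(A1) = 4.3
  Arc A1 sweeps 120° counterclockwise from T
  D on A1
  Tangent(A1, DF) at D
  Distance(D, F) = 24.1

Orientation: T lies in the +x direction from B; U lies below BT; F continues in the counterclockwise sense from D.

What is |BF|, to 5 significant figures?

60.899

B is at the origin; BT is horizontal with |BT| = 46.1 and T on the +x side, so T = (46.100, 0.0000). A1 meets BT tangentially, so UT is at right angles to BT, so U = T + (0, -4.3) = (46.100, -4.3000). On A1, T sits at bearing 90° from U; a 120° counterclockwise sweep puts D at bearing 210°, so D = U + 4.3·(cos 210°, sin 210°) = (42.376, -6.4500). A1 meets DF tangentially, so UD is at right angles to DF, so DF runs along (−sin 210°, cos 210°); with |DF| = 24.1, F = (54.426, -27.321). Then |BF| = |F − B| = 60.899.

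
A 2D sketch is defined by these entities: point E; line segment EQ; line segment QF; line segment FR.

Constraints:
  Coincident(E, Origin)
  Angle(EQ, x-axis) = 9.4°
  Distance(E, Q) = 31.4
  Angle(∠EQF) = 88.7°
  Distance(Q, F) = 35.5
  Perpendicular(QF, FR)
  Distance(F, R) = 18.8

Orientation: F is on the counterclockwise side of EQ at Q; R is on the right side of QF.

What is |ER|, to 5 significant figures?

61.069

∠EQF = 88.7°, so QF runs at 9.4° + (180° − 88.7°) = 100.70° from the x-axis; with |QF| = 35.5, F = Q + 35.5·(cos 100.70°, sin 100.70°) = (24.387, 40.011). QF ⟂ FR; with |FR| = 18.8 on the right of QF, R = F + 18.8·(0.98261, 0.18567) = (42.860, 43.502). Then |ER| = |R − E| = 61.069.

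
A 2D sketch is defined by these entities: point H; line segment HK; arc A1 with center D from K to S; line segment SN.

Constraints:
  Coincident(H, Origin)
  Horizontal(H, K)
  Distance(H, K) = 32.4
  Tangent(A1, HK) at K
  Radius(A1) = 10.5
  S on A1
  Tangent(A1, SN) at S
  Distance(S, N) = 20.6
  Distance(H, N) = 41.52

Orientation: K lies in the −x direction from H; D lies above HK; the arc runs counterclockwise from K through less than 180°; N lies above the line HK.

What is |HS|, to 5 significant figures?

25.282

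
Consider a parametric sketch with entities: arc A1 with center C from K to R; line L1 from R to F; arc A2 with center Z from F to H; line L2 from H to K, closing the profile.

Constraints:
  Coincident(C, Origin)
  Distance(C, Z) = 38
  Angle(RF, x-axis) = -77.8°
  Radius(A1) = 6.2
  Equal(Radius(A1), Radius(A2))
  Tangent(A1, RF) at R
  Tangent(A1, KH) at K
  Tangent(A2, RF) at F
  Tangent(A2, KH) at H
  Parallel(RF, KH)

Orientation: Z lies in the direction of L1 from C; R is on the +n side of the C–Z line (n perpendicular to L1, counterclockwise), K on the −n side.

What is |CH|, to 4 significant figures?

38.50

The slot axis is L1's direction at -77.8°, so u = (cos -77.8°, sin -77.8°) = (0.2113, -0.9774) and n = (−sin -77.8°, cos -77.8°) = (0.9774, 0.2113). C is at the origin and Z lies 38.0 along u from C, so Z = 38.0·u = (8.030, -37.14). Tangency of A1 to both parallel lines with radius 6.2 puts R and K at C ± 6.2·n: R = (6.060, 1.310), K = (-6.060, -1.310). Equal radii place F and H the same way about Z: F = Z + 6.2·n = (14.09, -35.83), H = Z − 6.2·n = (1.970, -38.45). Then |CH| = |H − C| = 38.50.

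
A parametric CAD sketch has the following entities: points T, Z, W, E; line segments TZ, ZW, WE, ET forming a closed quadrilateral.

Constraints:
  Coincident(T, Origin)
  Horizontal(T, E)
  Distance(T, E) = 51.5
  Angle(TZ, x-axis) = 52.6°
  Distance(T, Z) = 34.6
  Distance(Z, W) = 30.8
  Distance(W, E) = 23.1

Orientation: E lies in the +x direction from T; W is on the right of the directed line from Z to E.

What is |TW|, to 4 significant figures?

28.62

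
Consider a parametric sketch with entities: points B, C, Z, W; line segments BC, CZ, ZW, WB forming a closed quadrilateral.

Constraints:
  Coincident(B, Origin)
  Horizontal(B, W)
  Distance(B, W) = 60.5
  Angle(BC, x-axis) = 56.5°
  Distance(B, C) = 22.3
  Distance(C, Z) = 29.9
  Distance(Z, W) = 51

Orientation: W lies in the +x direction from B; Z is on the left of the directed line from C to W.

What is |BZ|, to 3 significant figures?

52.1

Checks: |CZ| = 29.90 ✓; |ZW| = 51.00 ✓.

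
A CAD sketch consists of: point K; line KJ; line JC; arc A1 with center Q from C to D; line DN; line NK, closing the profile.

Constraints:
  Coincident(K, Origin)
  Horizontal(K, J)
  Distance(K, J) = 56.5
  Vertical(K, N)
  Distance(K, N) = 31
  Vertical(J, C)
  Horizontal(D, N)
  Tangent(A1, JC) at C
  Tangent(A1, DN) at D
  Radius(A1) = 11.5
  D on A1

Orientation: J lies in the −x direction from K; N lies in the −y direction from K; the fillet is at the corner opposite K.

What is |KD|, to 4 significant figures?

54.64

K is at the origin; K and J share the same y with |KJ| = 56.5 and J on the −x side, so J = (-56.50, 0.000). KN is vertical with |KN| = 31.0 and N on the −y side, so N = (0.000, -31.00). The virtual corner opposite K is at (-56.50, -31.00). Tangency of A1 to JC means the radius QC is perpendicular to JC and the tangent condition forces QD to be normal to DN, with radius 11.5, so the center Q sits 11.5 in from both sides at Q = (-45.00, -19.50). That places the tangent points at C = (-56.50, -19.50) on JC and D = (-45.00, -31.00) on DN. Then |KD| = |D − K| = 54.64.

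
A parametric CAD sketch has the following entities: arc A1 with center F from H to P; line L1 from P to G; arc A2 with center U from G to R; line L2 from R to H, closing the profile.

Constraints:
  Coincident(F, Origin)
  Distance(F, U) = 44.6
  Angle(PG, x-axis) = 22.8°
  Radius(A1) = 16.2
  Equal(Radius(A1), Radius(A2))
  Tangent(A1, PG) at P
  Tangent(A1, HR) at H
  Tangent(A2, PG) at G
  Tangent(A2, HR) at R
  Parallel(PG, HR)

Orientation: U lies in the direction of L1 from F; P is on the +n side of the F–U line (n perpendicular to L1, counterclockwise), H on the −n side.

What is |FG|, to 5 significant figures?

47.451

Tangency of A1 to both parallel lines with radius 16.2 puts P and H at F ± 16.2·n: P = (-6.2778, 14.934), H = (6.2778, -14.934). Equal radii place G and R the same way about U: G = U + 16.2·n = (34.837, 32.217), R = U − 16.2·n = (47.393, 2.3490). Then |FG| = |G − F| = 47.451.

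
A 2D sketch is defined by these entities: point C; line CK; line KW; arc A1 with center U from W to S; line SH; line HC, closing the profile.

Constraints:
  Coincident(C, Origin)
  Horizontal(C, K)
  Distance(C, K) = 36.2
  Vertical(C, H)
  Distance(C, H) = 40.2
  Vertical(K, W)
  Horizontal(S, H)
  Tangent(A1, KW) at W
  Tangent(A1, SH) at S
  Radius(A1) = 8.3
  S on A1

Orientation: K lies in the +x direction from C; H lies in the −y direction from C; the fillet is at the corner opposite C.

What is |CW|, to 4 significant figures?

48.25

The virtual corner opposite C is at (36.20, -40.20). A1 meets KW tangentially, so UW is at right angles to KW and since A1 is tangent to SH there, US ⟂ SH, with radius 8.3, so the center U sits 8.3 in from both sides at U = (27.90, -31.90). That places the tangent points at W = (36.20, -31.90) on KW and S = (27.90, -40.20) on SH. Then |CW| = |W − C| = 48.25.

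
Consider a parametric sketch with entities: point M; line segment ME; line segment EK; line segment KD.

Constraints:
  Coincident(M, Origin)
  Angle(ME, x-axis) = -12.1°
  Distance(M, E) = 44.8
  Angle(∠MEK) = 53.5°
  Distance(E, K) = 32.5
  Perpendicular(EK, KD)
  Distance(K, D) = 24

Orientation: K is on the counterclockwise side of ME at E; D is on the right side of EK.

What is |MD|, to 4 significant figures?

60.30

M is at the origin; ME runs at -12.1° with length 44.8, so E = 44.8·(cos -12.1°, sin -12.1°) = (43.80, -9.391). ∠MEK = 53.5°, so EK runs at -12.1° + (180° − 53.5°) = 114.4° from the x-axis; with |EK| = 32.5, K = E + 32.5·(cos 114.4°, sin 114.4°) = (30.38, 20.21). The perpendicularity gives KD at right angles to EK; with |KD| = 24.0 on the right of EK, D = K + 24.0·(0.9107, 0.4131) = (52.24, 30.12). Then |MD| = |D − M| = 60.30.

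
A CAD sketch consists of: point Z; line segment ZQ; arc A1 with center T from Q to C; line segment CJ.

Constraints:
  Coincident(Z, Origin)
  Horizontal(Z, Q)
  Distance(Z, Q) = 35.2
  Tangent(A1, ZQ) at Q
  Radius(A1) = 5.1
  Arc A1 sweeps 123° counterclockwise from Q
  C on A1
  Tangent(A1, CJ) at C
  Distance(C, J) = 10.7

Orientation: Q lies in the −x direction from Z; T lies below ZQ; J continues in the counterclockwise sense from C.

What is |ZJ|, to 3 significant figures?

37.6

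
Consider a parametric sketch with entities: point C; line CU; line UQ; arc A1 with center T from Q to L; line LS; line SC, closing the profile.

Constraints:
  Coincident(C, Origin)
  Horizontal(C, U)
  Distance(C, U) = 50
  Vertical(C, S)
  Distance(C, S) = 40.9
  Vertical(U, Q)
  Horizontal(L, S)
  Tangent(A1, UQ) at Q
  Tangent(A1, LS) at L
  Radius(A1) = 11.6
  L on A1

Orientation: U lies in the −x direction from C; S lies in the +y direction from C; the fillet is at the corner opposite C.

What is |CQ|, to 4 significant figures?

57.95

C is at the origin; C and U share the same y with |CU| = 50.0 and U on the −x side, so U = (-50.00, 0.000). CS is vertical with |CS| = 40.9 and S on the +y side, so S = (0.000, 40.90). The virtual corner opposite C is at (-50.00, 40.90). Tangency of A1 to UQ means the radius TQ is perpendicular to UQ and the tangent condition forces TL to be normal to LS, with radius 11.6, so the center T sits 11.6 in from both sides at T = (-38.40, 29.30). That places the tangent points at Q = (-50.00, 29.30) on UQ and L = (-38.40, 40.90) on LS. Then |CQ| = |Q − C| = 57.95.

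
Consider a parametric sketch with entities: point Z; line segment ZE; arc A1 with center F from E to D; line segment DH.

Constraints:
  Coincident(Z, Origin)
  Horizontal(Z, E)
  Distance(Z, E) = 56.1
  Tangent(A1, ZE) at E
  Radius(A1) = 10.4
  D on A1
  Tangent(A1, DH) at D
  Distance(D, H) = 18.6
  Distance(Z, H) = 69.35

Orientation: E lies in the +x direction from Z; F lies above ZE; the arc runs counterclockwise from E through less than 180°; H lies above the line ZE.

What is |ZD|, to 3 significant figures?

67.4

Checks: Z.y = 0.00, E.y = 0.00 ✓; |ZE| = 56.10 ✓; |FD| = 10.40 ✓; ∠(FD, DH) = 90.00° ✓; |DH| = 18.60 ✓; |ZH| = 69.35 ✓.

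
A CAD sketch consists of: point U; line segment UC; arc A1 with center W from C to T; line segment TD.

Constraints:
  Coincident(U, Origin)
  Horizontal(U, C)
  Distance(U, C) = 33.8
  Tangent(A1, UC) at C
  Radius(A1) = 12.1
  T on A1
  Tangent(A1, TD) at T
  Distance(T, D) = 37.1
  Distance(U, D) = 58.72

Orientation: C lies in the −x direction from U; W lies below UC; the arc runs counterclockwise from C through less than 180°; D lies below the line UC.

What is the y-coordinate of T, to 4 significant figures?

-17.14

Checks: |UC| = 33.80 ✓; ∠(WC, CU) = 90.00° ✓; |WT| = 12.10 ✓; ∠(WT, TD) = 90.00° ✓; |TD| = 37.10 ✓; |UD| = 58.72 ✓.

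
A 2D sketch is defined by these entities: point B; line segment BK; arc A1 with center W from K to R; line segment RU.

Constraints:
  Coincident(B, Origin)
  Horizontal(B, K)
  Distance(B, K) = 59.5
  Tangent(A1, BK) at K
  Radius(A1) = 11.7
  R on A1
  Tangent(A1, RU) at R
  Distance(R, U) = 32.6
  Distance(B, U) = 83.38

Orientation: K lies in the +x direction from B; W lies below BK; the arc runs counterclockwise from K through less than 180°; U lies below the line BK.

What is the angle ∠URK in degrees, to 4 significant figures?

115.9°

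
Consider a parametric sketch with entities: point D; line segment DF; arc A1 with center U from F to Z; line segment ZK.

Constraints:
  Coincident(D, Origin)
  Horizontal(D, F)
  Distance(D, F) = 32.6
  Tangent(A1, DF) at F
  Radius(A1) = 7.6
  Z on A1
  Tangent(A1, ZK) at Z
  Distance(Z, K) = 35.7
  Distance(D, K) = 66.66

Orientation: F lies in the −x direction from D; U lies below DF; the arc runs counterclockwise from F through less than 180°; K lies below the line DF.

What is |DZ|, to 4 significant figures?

39.41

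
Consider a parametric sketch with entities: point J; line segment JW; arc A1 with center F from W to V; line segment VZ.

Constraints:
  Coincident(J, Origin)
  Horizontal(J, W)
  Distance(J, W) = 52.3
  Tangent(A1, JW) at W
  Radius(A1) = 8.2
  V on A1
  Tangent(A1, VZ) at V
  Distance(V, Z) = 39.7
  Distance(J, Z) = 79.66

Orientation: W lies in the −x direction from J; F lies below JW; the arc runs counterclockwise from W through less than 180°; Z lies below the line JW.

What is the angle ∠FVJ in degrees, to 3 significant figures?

12.7°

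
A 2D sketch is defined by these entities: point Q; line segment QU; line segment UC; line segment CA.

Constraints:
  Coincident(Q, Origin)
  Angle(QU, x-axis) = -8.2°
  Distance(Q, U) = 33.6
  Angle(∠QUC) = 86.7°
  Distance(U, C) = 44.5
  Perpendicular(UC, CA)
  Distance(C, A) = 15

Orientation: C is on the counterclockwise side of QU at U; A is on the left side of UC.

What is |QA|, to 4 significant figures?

46.43

∠QUC = 86.7°, so UC runs at -8.2° + (180° − 86.7°) = 85.10° from the x-axis; with |UC| = 44.5, C = U + 44.5·(cos 85.10°, sin 85.10°) = (37.06, 39.55). UC ⟂ CA; with |CA| = 15.0 on the left of UC, A = C + 15.0·(-0.9963, 0.08542) = (22.11, 40.83). Then |QA| = |A − Q| = 46.43.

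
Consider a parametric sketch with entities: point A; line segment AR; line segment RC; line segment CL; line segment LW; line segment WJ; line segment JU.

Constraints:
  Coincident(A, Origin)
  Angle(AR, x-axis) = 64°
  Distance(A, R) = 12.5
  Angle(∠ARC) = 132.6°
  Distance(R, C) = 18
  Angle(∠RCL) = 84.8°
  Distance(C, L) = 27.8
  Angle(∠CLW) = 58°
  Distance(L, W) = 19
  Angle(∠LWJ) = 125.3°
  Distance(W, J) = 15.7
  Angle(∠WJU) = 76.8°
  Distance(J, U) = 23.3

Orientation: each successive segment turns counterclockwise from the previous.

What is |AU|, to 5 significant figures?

31.931

A is at the origin; AR runs at 64.0° with length 12.5, so R = (5.4796, 11.235). ∠ARC = 132.6° gives RC at 111.40° from the x-axis; with |RC| = 18.0, C = (-1.0881, 27.994). ∠RCL = 84.8° gives CL at -153.40° from the x-axis; with |CL| = 27.8, L = (-25.946, 15.546). ∠CLW = 58.0° gives LW at -31.400° from the x-axis; with |LW| = 19.0, W = (-9.7282, 5.6470). ∠LWJ = 125.3° gives WJ at 23.300° from the x-axis; with |WJ| = 15.7, J = (4.6914, 11.857). ∠WJU = 76.8° gives JU at 126.50° from the x-axis; with |JU| = 23.3, U = (-9.1679, 30.587). Then |AU| = |U − A| = 31.931.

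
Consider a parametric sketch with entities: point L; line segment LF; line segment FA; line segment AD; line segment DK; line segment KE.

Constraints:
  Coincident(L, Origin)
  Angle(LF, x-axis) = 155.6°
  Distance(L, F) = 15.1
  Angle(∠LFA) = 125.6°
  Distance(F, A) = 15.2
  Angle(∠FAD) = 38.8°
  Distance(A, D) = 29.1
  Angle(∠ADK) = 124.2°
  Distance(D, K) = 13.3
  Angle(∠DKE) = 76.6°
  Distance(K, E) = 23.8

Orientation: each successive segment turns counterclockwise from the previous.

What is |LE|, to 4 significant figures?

18.47

L is at the origin; LF runs at 155.6° with length 15.1, so F = (-13.75, 6.238). ∠LFA = 125.6° gives FA at -150.0° from the x-axis; with |FA| = 15.2, A = (-26.91, -1.362). ∠FAD = 38.8° gives AD at -8.800° from the x-axis; with |AD| = 29.1, D = (1.843, -5.814). ∠ADK = 124.2° gives DK at 47.00° from the x-axis; with |DK| = 13.3, K = (10.91, 3.913). ∠DKE = 76.6° gives KE at 150.4° from the x-axis; with |KE| = 23.8, E = (-9.781, 15.67). Then |LE| = |E − L| = 18.47.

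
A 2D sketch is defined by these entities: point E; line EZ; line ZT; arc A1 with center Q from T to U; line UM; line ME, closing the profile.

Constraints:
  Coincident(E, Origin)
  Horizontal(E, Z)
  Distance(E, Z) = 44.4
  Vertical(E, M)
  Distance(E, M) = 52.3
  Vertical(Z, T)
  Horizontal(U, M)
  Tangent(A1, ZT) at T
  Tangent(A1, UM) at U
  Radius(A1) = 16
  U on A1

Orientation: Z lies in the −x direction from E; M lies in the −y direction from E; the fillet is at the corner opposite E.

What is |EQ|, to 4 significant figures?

46.09

E and M share the same x with |EM| = 52.3 and M on the −y side, so M = (0.000, -52.30). The virtual corner opposite E is at (-44.40, -52.30). The tangent condition forces QT to be normal to ZT and since A1 is tangent to UM there, QU ⟂ UM, with radius 16.0, so the center Q sits 16.0 in from both sides at Q = (-28.40, -36.30). Then |EQ| = |Q − E| = 46.09.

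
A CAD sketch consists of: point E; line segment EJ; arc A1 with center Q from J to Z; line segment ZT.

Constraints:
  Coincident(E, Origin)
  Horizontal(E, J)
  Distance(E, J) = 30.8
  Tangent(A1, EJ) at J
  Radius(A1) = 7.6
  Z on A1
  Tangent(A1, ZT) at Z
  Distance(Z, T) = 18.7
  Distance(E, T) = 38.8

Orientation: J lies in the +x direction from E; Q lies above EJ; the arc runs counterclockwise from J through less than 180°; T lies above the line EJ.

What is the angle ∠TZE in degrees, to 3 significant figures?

75.4°

E is at the origin; EJ is horizontal with |EJ| = 30.8 and J on the +x side, so J = (30.8, 0.00). A1 meets EJ tangentially, so QJ is at right angles to EJ, so Q = J + (0, 7.6) = (30.8, 7.60). Since QZ ⟂ ZT (tangency), |QT| = √(7.6² + 18.7²) = 20.2 regardless of where Z sits on A1. So T lies on both circle(E, 38.8) and circle(Q, 20.2); the above-EJ intersection is T = (27.4, 27.5). Z is the foot of the tangent from T: Z = (37.3, 11.6).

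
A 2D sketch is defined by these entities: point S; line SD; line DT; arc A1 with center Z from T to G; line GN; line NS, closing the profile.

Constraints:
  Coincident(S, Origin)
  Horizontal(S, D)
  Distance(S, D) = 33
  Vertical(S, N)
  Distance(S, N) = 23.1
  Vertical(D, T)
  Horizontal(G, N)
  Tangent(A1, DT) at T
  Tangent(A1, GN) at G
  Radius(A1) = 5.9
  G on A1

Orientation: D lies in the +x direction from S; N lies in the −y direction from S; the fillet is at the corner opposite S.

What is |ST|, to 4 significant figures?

37.21

The virtual corner opposite S is at (33.00, -23.10). The tangent condition forces ZT to be normal to DT and tangency of A1 to GN means the radius ZG is perpendicular to GN, with radius 5.9, so the center Z sits 5.9 in from both sides at Z = (27.10, -17.20). That places the tangent points at T = (33.00, -17.20) on DT and G = (27.10, -23.10) on GN. Then |ST| = |T − S| = 37.21.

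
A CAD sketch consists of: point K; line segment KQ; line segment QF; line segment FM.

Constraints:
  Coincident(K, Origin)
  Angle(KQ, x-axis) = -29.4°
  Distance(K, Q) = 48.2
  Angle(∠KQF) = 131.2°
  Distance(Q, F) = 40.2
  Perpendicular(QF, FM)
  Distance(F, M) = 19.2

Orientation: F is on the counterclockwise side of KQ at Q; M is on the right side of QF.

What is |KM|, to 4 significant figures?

90.85

K is at the origin; KQ runs at -29.4° with length 48.2, so Q = 48.2·(cos -29.4°, sin -29.4°) = (41.99, -23.66). ∠KQF = 131.2°, so QF runs at -29.4° + (180° − 131.2°) = 19.40° from the x-axis; with |QF| = 40.2, F = Q + 40.2·(cos 19.40°, sin 19.40°) = (79.91, -10.31). QF ⟂ FM; with |FM| = 19.2 on the right of QF, M = F + 19.2·(0.3322, -0.9432) = (86.29, -28.42). Then |KM| = |M − K| = 90.85.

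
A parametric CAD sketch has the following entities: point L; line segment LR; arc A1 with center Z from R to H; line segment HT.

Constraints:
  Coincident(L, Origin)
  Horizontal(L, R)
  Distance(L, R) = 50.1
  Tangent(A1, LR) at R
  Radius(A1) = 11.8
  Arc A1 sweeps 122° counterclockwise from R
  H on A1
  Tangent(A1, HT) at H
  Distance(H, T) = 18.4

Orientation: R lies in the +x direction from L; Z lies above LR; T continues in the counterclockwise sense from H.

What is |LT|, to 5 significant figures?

60.569

L is at the origin; L and R share the same y with |LR| = 50.1 and R on the +x side, so R = (50.100, 0.0000). A1 meets LR tangentially, so ZR is at right angles to LR, so Z = R + (0, 11.8) = (50.100, 11.800). On A1, R sits at bearing -90° from Z; a 122° counterclockwise sweep puts H at bearing 32°, so H = Z + 11.8·(cos 32°, sin 32°) = (60.107, 18.053). A1 meets HT tangentially, so ZH is at right angles to HT, so HT runs along (−sin 32°, cos 32°); with |HT| = 18.4, T = (50.356, 33.657). Then |LT| = |T − L| = 60.569.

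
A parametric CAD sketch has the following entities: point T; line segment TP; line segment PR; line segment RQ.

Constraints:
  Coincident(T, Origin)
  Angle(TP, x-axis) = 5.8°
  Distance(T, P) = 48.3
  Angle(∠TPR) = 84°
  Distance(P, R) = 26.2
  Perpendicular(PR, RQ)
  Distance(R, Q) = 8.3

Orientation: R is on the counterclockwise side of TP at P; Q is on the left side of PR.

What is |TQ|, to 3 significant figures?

45.0

T is at the origin; TP runs at 5.8° with length 48.3, so P = 48.3·(cos 5.8°, sin 5.8°) = (48.1, 4.88). ∠TPR = 84.0°, so PR runs at 5.8° + (180° − 84.0°) = 102° from the x-axis; with |PR| = 26.2, R = P + 26.2·(cos 102°, sin 102°) = (42.7, 30.5). The perpendicularity gives RQ at right angles to PR; with |RQ| = 8.3 on the left of PR, Q = R + 8.3·(-0.979, -0.204) = (34.6, 28.8). Then |TQ| = |Q − T| = 45.0.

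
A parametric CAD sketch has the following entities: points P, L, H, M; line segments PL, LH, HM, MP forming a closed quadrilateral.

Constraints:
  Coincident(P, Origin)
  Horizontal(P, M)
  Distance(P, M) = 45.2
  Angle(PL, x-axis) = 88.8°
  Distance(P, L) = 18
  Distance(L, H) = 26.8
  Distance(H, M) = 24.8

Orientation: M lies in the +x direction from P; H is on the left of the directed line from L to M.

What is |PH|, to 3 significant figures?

32.0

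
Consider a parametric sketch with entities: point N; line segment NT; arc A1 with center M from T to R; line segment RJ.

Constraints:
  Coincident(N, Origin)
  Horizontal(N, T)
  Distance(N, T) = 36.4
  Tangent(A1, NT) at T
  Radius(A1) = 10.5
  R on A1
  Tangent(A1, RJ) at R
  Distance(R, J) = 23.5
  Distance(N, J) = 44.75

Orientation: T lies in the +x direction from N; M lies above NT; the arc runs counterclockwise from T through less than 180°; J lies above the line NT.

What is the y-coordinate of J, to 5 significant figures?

34.853

Checks: |MT| = 10.50 ✓; |MR| = 10.50 ✓; ∠(MR, RJ) = 90.00° ✓; |RJ| = 23.50 ✓; |NJ| = 44.75 ✓.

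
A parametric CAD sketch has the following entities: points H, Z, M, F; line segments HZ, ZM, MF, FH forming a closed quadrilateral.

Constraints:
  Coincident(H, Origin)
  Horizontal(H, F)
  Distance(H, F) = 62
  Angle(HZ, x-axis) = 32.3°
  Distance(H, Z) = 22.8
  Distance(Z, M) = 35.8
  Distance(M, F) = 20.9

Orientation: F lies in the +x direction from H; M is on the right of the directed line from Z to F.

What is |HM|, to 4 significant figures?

46.92

Checks: |ZM| = 35.80 ✓; |MF| = 20.90 ✓.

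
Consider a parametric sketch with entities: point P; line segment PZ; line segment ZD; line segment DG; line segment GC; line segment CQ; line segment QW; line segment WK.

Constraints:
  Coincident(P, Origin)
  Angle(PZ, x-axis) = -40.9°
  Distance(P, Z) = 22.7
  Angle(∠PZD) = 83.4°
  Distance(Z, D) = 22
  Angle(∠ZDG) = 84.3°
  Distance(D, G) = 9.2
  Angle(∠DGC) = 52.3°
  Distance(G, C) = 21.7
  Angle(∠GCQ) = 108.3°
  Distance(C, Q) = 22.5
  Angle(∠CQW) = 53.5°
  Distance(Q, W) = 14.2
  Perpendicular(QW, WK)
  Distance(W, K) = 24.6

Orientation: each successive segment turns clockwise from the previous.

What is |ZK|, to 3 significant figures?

1.94

∠CQW = 53.5° gives QW at 161° from the x-axis; with |QW| = 14.2, W = (10.4, -39.5). QW is perpendicular to WK, so WK runs at 70.9°; with |WK| = 24.6, K = (18.5, -16.3). Then |ZK| = |K − Z| = 1.94.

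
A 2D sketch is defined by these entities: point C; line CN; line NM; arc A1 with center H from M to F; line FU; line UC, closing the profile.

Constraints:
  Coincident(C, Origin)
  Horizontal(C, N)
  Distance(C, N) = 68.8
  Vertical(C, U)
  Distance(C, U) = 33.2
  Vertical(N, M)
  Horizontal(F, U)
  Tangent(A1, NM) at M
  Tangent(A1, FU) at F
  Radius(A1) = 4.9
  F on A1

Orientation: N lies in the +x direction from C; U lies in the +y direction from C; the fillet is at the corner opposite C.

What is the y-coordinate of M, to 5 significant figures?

28.300

C is at the origin; C and N share the same y with |CN| = 68.8 and N on the +x side, so N = (68.800, 0.0000). C and U share the same x with |CU| = 33.2 and U on the +y side, so U = (0.0000, 33.200). The virtual corner opposite C is at (68.800, 33.200). Since A1 is tangent to NM there, HM ⟂ NM and since A1 is tangent to FU there, HF ⟂ FU, with radius 4.9, so the center H sits 4.9 in from both sides at H = (63.900, 28.300). That places the tangent points at M = (68.800, 28.300) on NM and F = (63.900, 33.200) on FU. So M.y = 28.300.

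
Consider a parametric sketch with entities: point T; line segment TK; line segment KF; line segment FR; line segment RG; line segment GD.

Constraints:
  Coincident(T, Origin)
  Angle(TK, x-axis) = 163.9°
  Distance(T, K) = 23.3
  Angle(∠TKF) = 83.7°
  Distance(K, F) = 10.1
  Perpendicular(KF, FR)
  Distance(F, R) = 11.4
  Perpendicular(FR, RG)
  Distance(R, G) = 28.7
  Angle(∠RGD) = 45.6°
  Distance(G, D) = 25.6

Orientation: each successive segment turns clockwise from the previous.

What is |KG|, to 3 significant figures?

21.8

KF is perpendicular to FR, so FR runs at -22.4°; with |FR| = 11.4, R = (-8.00, 11.5). The perpendicularity gives RG at right angles to FR, so RG runs at -112°; with |RG| = 28.7, G = (-18.9, -15.1). Then |KG| = |G − K| = 21.8.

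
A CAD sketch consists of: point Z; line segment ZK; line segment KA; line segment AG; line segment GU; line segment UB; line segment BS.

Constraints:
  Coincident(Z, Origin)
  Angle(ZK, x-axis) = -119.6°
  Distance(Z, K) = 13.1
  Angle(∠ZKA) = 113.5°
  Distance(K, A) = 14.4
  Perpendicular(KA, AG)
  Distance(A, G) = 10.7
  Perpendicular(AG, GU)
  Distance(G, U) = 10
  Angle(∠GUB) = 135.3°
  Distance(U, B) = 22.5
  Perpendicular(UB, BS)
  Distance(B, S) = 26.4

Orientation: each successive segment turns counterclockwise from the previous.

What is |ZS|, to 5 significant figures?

37.921

∠GUB = 135.3° gives UB at 171.60° from the x-axis; with |UB| = 22.5, B = (-17.531, -5.1976). UB ⟂ BS, so BS runs at -98.400°; with |BS| = 26.4, S = (-21.387, -31.314). Then |ZS| = |S − Z| = 37.921.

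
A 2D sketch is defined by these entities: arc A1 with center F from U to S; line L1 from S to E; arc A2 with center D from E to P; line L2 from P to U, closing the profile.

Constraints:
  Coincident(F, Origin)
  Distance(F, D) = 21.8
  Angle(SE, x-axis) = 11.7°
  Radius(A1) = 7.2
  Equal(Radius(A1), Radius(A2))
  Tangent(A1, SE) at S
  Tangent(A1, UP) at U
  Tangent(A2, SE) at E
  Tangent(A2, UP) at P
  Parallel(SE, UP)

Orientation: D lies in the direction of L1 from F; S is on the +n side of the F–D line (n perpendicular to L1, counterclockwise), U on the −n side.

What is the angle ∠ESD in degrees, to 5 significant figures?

18.277°

Tangency of A1 to both parallel lines with radius 7.2 puts S and U at F ± 7.2·n: S = (-1.4601, 7.0504), U = (1.4601, -7.0504). Equal radii place E and P the same way about D: E = D + 7.2·n = (19.887, 11.471), P = D − 7.2·n = (22.807, -2.6296). Then cos ∠ESD = SE·SD / (|SE||SD|), giving 18.277°.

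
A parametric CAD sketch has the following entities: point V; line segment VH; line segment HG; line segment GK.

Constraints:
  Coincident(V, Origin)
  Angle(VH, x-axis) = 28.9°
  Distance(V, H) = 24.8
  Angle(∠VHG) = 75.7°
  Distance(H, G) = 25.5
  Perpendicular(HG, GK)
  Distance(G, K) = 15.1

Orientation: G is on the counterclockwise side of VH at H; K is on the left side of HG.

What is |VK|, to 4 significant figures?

21.33

V is at the origin; VH runs at 28.9° with length 24.8, so H = 24.8·(cos 28.9°, sin 28.9°) = (21.71, 11.99). ∠VHG = 75.7°, so HG runs at 28.9° + (180° − 75.7°) = 133.2° from the x-axis; with |HG| = 25.5, G = H + 25.5·(cos 133.2°, sin 133.2°) = (4.256, 30.57). HG is perpendicular to GK; with |GK| = 15.1 on the left of HG, K = G + 15.1·(-0.7290, -0.6845) = (-6.752, 20.24). Then |VK| = |K − V| = 21.33.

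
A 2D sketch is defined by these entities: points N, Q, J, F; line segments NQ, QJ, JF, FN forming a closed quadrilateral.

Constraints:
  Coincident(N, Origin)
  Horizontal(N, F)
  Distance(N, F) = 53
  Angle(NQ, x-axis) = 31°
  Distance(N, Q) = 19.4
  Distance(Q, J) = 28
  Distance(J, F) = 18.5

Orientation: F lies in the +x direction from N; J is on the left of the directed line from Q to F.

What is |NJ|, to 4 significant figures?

46.81

N is at the origin; N and F share the same y with |NF| = 53.0 and F in +x, so F = (53.0, 0). NQ runs at 31.0° with |NQ| = 19.4, so Q = (16.63, 9.992). J is determined by |QJ| = 28.0 and |JF| = 18.5 together: it lies at the intersection of circle(Q, 28.0) and circle(F, 18.5). With |QF| = 37.72, the foot of the radical line on QF is 24.72 from Q and the perpendicular offset is √(28.0² − 24.72²) = 13.16. Taking the left-of-QF solution: J = (43.95, 16.13).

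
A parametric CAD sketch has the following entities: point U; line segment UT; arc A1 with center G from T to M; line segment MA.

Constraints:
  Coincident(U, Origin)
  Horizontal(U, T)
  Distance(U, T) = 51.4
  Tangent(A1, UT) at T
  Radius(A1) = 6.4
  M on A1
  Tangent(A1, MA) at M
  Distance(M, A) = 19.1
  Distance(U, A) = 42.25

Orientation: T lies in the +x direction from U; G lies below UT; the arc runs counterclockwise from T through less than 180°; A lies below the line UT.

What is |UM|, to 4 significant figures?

45.84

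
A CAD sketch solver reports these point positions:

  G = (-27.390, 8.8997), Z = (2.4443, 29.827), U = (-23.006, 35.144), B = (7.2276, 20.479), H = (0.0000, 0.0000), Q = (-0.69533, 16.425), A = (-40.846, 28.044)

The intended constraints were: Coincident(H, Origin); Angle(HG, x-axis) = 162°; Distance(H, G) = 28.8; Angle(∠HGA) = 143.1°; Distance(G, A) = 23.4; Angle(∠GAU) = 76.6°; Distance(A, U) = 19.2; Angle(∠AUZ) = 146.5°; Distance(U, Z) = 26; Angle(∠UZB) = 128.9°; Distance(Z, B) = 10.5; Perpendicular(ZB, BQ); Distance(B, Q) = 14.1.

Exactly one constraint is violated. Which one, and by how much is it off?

Distance(B, Q) = 14.1 — off by 5.20.

H = (0.00, 0.00) ✓; HG at 162.0° ✓; |HG| = 28.80 ✓; ∠HGA = 143.1° ✓; |GA| = 23.40 ✓; ∠GAU = 76.60° ✓; |AU| = 19.20 ✓; ∠AUZ = 146.5° ✓; |UZ| = 26.00 ✓; ∠UZB = 128.9° ✓; |ZB| = 10.50 ✓; ∠(ZB, BQ) = 90.00° ✓; |BQ| = 8.900 ✗.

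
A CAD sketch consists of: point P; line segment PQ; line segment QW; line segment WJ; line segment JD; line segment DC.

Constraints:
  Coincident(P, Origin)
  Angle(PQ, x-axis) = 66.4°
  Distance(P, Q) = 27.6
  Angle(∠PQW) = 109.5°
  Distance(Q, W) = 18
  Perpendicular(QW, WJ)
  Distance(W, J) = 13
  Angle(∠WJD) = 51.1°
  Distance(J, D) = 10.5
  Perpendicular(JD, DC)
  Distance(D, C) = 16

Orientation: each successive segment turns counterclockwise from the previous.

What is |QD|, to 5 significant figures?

11.732

P is at the origin; PQ runs at 66.4° with length 27.6, so Q = (11.050, 25.292). ∠PQW = 109.5° gives QW at 136.90° from the x-axis; with |QW| = 18.0, W = (-2.0933, 37.591). QW is perpendicular to WJ, so WJ runs at -133.10°; with |WJ| = 13.0, J = (-10.976, 28.098). ∠WJD = 51.1° gives JD at -4.2000° from the x-axis; with |JD| = 10.5, D = (-0.50404, 27.329). Then |QD| = |D − Q| = 11.732.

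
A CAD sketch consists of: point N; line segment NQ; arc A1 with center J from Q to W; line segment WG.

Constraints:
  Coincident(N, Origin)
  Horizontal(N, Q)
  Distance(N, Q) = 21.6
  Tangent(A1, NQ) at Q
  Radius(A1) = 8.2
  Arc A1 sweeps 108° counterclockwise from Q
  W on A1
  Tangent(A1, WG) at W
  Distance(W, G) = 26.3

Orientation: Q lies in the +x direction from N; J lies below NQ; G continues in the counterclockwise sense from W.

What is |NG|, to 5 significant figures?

41.937

N is at the origin; N and Q share the same y with |NQ| = 21.6 and Q on the +x side, so Q = (21.600, 0.0000). A1 meets NQ tangentially, so JQ is at right angles to NQ, so J = Q + (0, -8.2) = (21.600, -8.2000). On A1, Q sits at bearing 90° from J; a 108° counterclockwise sweep puts W at bearing 198°, so W = J + 8.2·(cos 198°, sin 198°) = (13.801, -10.734). A1 meets WG tangentially, so JW is at right angles to WG, so WG runs along (−sin 198°, cos 198°); with |WG| = 26.3, G = (21.928, -35.747). Then |NG| = |G − N| = 41.937.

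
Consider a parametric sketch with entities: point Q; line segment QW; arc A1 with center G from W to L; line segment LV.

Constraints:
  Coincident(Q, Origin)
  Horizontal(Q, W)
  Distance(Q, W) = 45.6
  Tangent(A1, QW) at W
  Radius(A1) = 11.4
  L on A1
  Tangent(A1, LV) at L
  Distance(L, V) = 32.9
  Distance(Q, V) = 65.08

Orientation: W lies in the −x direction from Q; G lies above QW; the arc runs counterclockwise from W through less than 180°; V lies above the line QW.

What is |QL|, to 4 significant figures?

38.02

Checks: |GL| = 11.40 ✓; ∠(GL, LV) = 90.00° ✓; |LV| = 32.90 ✓; |QV| = 65.08 ✓.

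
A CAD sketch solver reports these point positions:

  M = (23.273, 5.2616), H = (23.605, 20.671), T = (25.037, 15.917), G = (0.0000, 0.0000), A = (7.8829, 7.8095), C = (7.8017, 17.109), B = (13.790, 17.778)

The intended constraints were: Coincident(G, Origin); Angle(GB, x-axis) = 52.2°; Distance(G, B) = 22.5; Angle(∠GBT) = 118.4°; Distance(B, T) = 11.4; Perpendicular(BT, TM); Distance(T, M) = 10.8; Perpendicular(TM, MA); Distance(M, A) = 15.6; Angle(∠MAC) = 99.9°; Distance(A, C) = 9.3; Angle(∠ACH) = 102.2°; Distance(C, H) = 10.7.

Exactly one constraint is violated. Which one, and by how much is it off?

Distance(C, H) = 10.7 — off by 5.50.

G = (0.00, 0.00) ✓; GB at 52.20° ✓; |GB| = 22.50 ✓; ∠GBT = 118.4° ✓; |BT| = 11.40 ✓; ∠(BT, TM) = 90.00° ✓; |TM| = 10.80 ✓; ∠(TM, MA) = 90.00° ✓; |MA| = 15.60 ✓; ∠MAC = 99.90° ✓; |AC| = 9.300 ✓; ∠ACH = 102.2° ✓; |CH| = 16.20 ✗.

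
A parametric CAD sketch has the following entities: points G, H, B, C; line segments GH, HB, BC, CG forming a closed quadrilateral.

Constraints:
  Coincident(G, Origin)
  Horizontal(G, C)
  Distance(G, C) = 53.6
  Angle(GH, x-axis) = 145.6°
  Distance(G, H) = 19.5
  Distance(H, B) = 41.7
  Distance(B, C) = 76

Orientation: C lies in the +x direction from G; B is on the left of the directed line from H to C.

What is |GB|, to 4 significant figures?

50.73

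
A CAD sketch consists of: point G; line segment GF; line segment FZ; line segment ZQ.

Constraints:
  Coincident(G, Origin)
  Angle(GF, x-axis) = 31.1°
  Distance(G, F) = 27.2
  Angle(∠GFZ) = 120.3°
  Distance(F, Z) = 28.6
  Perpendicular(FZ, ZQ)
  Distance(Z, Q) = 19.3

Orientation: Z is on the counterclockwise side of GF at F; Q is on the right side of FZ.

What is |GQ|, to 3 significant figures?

60.2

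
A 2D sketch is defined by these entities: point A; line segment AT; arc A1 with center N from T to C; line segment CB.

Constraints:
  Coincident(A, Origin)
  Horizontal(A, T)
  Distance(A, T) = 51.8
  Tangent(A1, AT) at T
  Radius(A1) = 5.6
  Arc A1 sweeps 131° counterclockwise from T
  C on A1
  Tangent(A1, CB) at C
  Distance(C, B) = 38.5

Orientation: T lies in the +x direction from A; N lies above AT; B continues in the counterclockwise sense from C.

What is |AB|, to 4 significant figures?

49.15

A is at the origin; A and T share the same y with |AT| = 51.8 and T on the +x side, so T = (51.80, 0.000). Tangency of A1 to AT means the radius NT is perpendicular to AT, so N = T + (0, 5.6) = (51.80, 5.600). On A1, T sits at bearing -90° from N; a 131° counterclockwise sweep puts C at bearing 41°, so C = N + 5.6·(cos 41°, sin 41°) = (56.03, 9.274). Since A1 is tangent to CB there, NC ⟂ CB, so CB runs along (−sin 41°, cos 41°); with |CB| = 38.5, B = (30.77, 38.33). Then |AB| = |B − A| = 49.15.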